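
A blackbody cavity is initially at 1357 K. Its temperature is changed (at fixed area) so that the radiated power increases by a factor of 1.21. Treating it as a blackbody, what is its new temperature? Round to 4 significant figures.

T₂ ≈ 1423 K

P ∝ T⁴, so T₂/T₁ = (P₂/P₁)^(1/4) = (1.21)^(1/4) = 1.04881.
T₂ = 1357 × 1.04881 = 1423 K.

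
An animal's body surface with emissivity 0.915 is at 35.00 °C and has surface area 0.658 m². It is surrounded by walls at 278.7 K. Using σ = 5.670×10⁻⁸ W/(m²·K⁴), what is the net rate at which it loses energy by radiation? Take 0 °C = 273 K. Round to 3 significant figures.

T = 35.00 °C + 273 = 308.00 K.
Area A = 0.658 m².
Net radiated power P_net = εσA(T⁴ − T₀⁴) = 0.915×5.670×10⁻⁸×0.658×(308.00⁴ − 278.7⁴).
T⁴ − T₀⁴ = 8.99918×10⁹ − 6.03320×10⁹ = 2.96598×10⁹ K⁴, so P_net = 101 W.

Net loss ≈ 101 W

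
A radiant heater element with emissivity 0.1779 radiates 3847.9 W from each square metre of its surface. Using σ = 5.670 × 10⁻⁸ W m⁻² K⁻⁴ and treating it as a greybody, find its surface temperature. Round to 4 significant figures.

I = εσT⁴, so T = (I/εσ)^(1/4) = (3847.9/(0.1779×5.670×10⁻⁸))^(1/4) = 785.9 K.

T ≈ 785.9 K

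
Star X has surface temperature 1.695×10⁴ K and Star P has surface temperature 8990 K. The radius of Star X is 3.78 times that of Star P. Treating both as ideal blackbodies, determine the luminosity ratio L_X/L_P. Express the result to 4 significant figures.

L ∝ R²T⁴, so L_X/L_P = (R_X/R_P)²(T_X/T_P)⁴ = (3.78)² × (1.695×10⁴/8990)⁴ = 14.2884 × 12.6369 = 180.6.

L_X/L_P ≈ 180.6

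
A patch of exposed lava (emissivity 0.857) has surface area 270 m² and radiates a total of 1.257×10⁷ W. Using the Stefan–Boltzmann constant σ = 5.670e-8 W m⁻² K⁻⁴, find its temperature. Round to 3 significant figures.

Area A = 270 m².
P = εσAT⁴ ⇒ T = (P/(εσA))^(1/4) = (1.257×10⁷/(0.857×5.670×10⁻⁸×270))^(1/4) = 989 K.

T ≈ 989 K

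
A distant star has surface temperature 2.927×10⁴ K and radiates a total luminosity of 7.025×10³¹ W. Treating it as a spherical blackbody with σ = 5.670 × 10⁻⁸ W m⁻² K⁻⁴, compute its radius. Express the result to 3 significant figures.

R ≈ 1.16×10¹⁰ m

L = 4πR²σT⁴ ⇒ R = √(L/(4πσT⁴)).
σT⁴ = 4.16173×10¹⁰ W/m², so R = √(7.025×10³¹/(4π×4.16173×10¹⁰)) = 1.16×10¹⁰ m.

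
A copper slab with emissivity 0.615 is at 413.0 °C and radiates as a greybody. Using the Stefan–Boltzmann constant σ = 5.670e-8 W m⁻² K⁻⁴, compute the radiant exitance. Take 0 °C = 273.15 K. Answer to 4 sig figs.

I ≈ 7729 W/m²

T = 413.0 °C + 273.15 = 686.15 K.
Stefan–Boltzmann: I = εσT⁴ = 0.615 × 5.670×10⁻⁸ × (686.15)⁴ = 7729 W/m².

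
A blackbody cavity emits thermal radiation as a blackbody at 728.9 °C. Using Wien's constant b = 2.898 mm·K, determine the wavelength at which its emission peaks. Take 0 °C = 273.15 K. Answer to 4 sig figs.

T = 728.9 °C + 273.15 = 1002.05 K.
Wien's displacement law: λ_max = b/T = (2.898×10⁻³ m·K)/(1002.05 K) = 2.8921×10⁻⁶ m.
That is 2892 nm, in the infrared range.

λ_max ≈ 2892 nm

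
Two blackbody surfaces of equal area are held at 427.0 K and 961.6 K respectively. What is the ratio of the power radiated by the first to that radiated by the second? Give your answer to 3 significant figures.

With equal areas, P₁/P₂ = (T₁/T₂)⁴ = (427.0/961.6)⁴ = 0.0389.

P₁/P₂ ≈ 0.0389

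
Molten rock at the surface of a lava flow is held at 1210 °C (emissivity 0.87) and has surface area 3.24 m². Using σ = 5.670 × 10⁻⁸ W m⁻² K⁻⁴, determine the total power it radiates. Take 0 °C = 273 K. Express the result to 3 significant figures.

P ≈ 7.73×10⁵ W

T = 1210 °C + 273 = 1483 K.
Area A = 3.24 m².
P = εσAT⁴ = 0.87 × 5.670×10⁻⁸ × 3.24 × (1483)⁴ = 7.73×10⁵ W.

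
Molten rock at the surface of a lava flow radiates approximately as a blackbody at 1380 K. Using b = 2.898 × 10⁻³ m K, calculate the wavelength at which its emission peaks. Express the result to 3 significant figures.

λ_max ≈ 2.10×10³ nm

Wien's displacement law: λ_max = b/T = (2.898×10⁻³ m·K)/(1380 K) = 2.100×10⁻⁶ m.
That is 2.10×10³ nm, in the infrared range.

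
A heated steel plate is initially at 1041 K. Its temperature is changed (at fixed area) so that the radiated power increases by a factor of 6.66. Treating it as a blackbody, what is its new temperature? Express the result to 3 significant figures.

T₂ ≈ 1.67×10³ K

P ∝ T⁴, so T₂/T₁ = (P₂/P₁)^(1/4) = (6.66)^(1/4) = 1.60645.
T₂ = 1041 × 1.60645 = 1.67×10³ K.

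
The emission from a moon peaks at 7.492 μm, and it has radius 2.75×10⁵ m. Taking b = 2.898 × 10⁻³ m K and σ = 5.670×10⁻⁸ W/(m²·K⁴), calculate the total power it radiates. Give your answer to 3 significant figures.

Wien's law: T = b/λ_max = 2.898×10⁻³/7.492×10⁻⁶ = 386.813 K.
Surface area A = 4πR² = 4π(2.75×10⁵ m)² = 9.50332×10¹¹ m².
Then P = σAT⁴ = 5.670×10⁻⁸×9.50332×10¹¹×(386.813)⁴ = 1.21×10¹⁵ W.

P ≈ 1.21×10¹⁵ W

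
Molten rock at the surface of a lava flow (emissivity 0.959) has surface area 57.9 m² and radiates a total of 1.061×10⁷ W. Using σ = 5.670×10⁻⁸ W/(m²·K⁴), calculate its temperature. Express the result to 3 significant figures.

Area A = 57.9 m².
P = εσAT⁴ ⇒ T = (P/(εσA))^(1/4) = (1.061×10⁷/(0.959×5.670×10⁻⁸×57.9))^(1/4) = 1.35×10³ K.

T ≈ 1.35×10³ K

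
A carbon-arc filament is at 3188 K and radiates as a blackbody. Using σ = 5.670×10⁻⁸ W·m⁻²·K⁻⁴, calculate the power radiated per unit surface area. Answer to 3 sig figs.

I ≈ 5.86×10⁶ W/m²

Stefan–Boltzmann: I = σT⁴ = 5.670×10⁻⁸ × (3188)⁴ = 5.86×10⁶ W/m².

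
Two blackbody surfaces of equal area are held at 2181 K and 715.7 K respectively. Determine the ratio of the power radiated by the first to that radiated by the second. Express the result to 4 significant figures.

P₁/P₂ ≈ 86.24

With equal areas, P₁/P₂ = (T₁/T₂)⁴ = (2181/715.7)⁴ = 86.24.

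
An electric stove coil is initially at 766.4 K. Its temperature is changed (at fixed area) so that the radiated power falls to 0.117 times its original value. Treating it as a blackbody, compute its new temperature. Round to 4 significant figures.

P ∝ T⁴, so T₂/T₁ = (P₂/P₁)^(1/4) = (0.117)^(1/4) = 0.584853.
T₂ = 766.4 × 0.584853 = 448.2 K.

T₂ ≈ 448.2 K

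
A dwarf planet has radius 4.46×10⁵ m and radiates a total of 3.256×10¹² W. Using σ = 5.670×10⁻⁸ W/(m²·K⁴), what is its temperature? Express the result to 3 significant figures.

Surface area A = 4πR² = 4π(4.46×10⁵ m)² = 2.49965×10¹² m².
P = σAT⁴ ⇒ T = (P/(σA))^(1/4) = (3.256×10¹²/(5.670×10⁻⁸×2.49965×10¹²))^(1/4) = 69.2 K.

T ≈ 69.2 K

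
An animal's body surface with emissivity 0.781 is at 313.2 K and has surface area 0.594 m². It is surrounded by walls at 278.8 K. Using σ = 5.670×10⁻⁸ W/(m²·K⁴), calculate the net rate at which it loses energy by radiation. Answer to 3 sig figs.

Net loss ≈ 94.2 W

Area A = 0.594 m².
Net radiated power P_net = εσA(T⁴ − T₀⁴) = 0.781×5.670×10⁻⁸×0.594×(313.2⁴ − 278.8⁴).
T⁴ − T₀⁴ = 9.62248×10⁹ − 6.04187×10⁹ = 3.58061×10⁹ K⁴, so P_net = 94.2 W.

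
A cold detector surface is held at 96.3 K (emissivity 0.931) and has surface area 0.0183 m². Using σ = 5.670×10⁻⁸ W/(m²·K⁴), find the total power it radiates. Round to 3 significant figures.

P ≈ 0.0831 W

Area A = 0.0183 m².
P = εσAT⁴ = 0.931 × 5.670×10⁻⁸ × 0.0183 × (96.3)⁴ = 0.0831 W.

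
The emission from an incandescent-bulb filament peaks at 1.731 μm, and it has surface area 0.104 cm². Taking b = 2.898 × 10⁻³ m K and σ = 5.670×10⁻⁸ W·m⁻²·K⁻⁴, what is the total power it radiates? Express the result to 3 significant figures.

P ≈ 4.63 W

Wien's law: T = b/λ_max = 2.898×10⁻³/1.731×10⁻⁶ = 1674.18 K.
Area A = 0.104 cm² = 1.04×10⁻⁵ m².
Then P = σAT⁴ = 5.670×10⁻⁸×1.04×10⁻⁵×(1674.18)⁴ = 4.63 W.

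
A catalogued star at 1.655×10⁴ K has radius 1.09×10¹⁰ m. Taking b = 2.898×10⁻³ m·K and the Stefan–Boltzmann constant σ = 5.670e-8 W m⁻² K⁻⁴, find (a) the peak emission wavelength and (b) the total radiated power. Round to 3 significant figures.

(a) λ_max = b/T = 2.898×10⁻³/1.655×10⁴ = 1.751×10⁻⁷ m = 175 nm.
Surface area A = 4πR² = 4π(1.09×10¹⁰ m)² = 1.49301×10²¹ m².
(b) P = σAT⁴ = 5.670×10⁻⁸×1.49301×10²¹×(1.655×10⁴)⁴ = 6.35×10³⁰ W.

λ_max ≈ 175 nm; P ≈ 6.35×10³⁰ W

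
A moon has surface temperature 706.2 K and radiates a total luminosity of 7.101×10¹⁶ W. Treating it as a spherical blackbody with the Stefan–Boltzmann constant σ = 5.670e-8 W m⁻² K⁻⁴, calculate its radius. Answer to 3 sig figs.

L = 4πR²σT⁴ ⇒ R = √(L/(4πσT⁴)).
σT⁴ = 14102.4 W/m², so R = √(7.101×10¹⁶/(4π×14102.4)) = 6.33×10⁵ m.

R ≈ 6.33×10⁵ m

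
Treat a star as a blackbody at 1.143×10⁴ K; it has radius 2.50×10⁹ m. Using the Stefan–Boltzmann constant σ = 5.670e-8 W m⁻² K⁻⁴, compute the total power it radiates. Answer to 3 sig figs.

P ≈ 7.60×10²⁸ W

Surface area A = 4πR² = 4π(2.50×10⁹ m)² = 7.85398×10¹⁹ m².
P = σAT⁴ = 5.670×10⁻⁸ × 7.85398×10¹⁹ × (1.143×10⁴)⁴ = 7.60×10²⁸ W.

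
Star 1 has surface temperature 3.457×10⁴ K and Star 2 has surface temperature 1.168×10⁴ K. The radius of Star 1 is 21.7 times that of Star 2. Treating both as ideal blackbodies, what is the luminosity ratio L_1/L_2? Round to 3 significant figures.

L_1/L_2 ≈ 3.61×10⁴

L ∝ R²T⁴, so L_1/L_2 = (R_1/R_2)²(T_1/T_2)⁴ = (21.7)² × (3.457×10⁴/1.168×10⁴)⁴ = 470.89 × 76.7408 = 3.61×10⁴.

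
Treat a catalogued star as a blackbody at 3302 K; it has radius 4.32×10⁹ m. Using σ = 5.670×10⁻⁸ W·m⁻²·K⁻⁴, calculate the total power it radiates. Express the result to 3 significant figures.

Surface area A = 4πR² = 4π(4.32×10⁹ m)² = 2.34519×10²⁰ m².
P = σAT⁴ = 5.670×10⁻⁸ × 2.34519×10²⁰ × (3302)⁴ = 1.58×10²⁷ W.

P ≈ 1.58×10²⁷ W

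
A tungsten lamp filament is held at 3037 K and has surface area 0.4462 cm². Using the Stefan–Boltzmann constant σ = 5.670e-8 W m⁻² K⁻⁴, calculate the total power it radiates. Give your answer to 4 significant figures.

Area A = 0.4462 cm² = 4.462×10⁻⁵ m².
P = σAT⁴ = 5.670×10⁻⁸ × 4.462×10⁻⁵ × (3037)⁴ = 215.2 W.

P ≈ 215.2 W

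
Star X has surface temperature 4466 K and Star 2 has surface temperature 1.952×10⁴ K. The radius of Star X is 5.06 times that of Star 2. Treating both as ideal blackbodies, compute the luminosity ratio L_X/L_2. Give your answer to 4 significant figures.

L_X/L_2 ≈ 0.07015

L ∝ R²T⁴, so L_X/L_2 = (R_X/R_2)²(T_X/T_2)⁴ = (5.06)² × (4466/1.952×10⁴)⁴ = 25.6036 × 2.74003×10⁻³ = 0.07015.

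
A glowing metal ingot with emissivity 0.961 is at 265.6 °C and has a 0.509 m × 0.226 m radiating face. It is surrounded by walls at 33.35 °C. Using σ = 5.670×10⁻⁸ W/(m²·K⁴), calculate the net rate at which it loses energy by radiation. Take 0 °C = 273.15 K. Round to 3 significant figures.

T = 265.6 °C + 273.15 = 538.75 K.
Surroundings: T = 33.35 °C + 273.15 = 306.50 K.
Area A = 0.509 × 0.226 = 0.115034 m².
Net radiated power P_net = εσA(T⁴ − T₀⁴) = 0.961×5.670×10⁻⁸×0.115034×(538.75⁴ − 306.50⁴).
T⁴ − T₀⁴ = 8.42460×10¹⁰ − 8.82515×10⁹ = 7.54208×10¹⁰ K⁴, so P_net = 473 W.

Net loss ≈ 473 W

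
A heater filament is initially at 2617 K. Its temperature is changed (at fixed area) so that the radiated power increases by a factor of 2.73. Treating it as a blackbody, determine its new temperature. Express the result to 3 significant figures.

P ∝ T⁴, so T₂/T₁ = (P₂/P₁)^(1/4) = (2.73)^(1/4) = 1.28541.
T₂ = 2617 × 1.28541 = 3.36×10³ K.

T₂ ≈ 3.36×10³ K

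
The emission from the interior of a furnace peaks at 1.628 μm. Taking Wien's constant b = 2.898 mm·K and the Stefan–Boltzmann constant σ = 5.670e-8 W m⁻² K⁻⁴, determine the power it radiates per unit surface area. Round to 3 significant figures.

I ≈ 5.69×10⁵ W/m²

Wien's law: T = b/λ_max = 2.898×10⁻³/1.628×10⁻⁶ = 1780.10 K.
Then I = σT⁴ = 5.670×10⁻⁸×(1780.10)⁴ = 5.69×10⁵ W/m².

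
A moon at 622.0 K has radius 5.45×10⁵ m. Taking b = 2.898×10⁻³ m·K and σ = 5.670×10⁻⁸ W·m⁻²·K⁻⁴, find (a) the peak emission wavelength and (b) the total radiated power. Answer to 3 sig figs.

λ_max ≈ 4.66 μm; P ≈ 3.17×10¹⁶ W

(a) λ_max = b/T = 2.898×10⁻³/622.0 = 4.659×10⁻⁶ m = 4.66 μm.
Surface area A = 4πR² = 4π(5.45×10⁵ m)² = 3.73253×10¹² m².
(b) P = σAT⁴ = 5.670×10⁻⁸×3.73253×10¹²×(622.0)⁴ = 3.17×10¹⁶ W.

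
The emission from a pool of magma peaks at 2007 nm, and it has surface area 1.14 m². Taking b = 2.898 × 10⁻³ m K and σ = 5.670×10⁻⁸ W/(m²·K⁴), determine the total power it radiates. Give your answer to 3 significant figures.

Wien's law: T = b/λ_max = 2.898×10⁻³/2.007×10⁻⁶ = 1443.95 K.
Area A = 1.14 m².
Then P = σAT⁴ = 5.670×10⁻⁸×1.14×(1443.95)⁴ = 2.81×10⁵ W.

P ≈ 2.81×10⁵ W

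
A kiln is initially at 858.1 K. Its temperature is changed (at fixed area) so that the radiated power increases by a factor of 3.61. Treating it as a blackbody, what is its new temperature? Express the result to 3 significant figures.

P ∝ T⁴, so T₂/T₁ = (P₂/P₁)^(1/4) = (3.61)^(1/4) = 1.37840.
T₂ = 858.1 × 1.37840 = 1.18×10³ K.

T₂ ≈ 1.18×10³ K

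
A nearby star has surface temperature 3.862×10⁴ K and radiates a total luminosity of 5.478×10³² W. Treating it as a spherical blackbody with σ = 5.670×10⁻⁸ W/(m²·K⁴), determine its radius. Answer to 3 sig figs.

L = 4πR²σT⁴ ⇒ R = √(L/(4πσT⁴)).
σT⁴ = 1.26134×10¹¹ W/m², so R = √(5.478×10³²/(4π×1.26134×10¹¹)) = 1.86×10¹⁰ m.

R ≈ 1.86×10¹⁰ m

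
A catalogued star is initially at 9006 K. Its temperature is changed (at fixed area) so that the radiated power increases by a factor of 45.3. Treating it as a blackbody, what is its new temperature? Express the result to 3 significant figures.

P ∝ T⁴, so T₂/T₁ = (P₂/P₁)^(1/4) = (45.3)^(1/4) = 2.59433.
T₂ = 9006 × 2.59433 = 2.34×10⁴ K.

T₂ ≈ 2.34×10⁴ K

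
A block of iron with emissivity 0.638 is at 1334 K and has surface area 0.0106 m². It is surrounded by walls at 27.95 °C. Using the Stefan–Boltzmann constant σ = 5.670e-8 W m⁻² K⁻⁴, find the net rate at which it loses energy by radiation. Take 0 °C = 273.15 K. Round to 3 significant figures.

Net loss ≈ 1.21×10³ W

Surroundings: T = 27.95 °C + 273.15 = 301.10 K.
Area A = 0.0106 m².
Net radiated power P_net = εσA(T⁴ − T₀⁴) = 0.638×5.670×10⁻⁸×0.0106×(1334⁴ − 301.10⁴).
T⁴ − T₀⁴ = 3.16682×10¹² − 8.21945×10⁹ = 3.15860×10¹² K⁴, so P_net = 1.21×10³ W.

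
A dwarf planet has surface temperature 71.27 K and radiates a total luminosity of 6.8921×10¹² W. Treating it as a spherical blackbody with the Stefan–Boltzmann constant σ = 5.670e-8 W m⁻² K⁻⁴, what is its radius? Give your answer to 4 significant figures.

L = 4πR²σT⁴ ⇒ R = √(L/(4πσT⁴)).
σT⁴ = 1.46288 W/m², so R = √(6.8921×10¹²/(4π×1.46288)) = 6.123×10⁵ m.

R ≈ 6.123×10⁵ m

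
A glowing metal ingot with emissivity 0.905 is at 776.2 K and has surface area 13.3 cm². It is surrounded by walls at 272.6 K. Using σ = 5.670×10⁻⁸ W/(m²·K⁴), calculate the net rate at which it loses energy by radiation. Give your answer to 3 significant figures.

Net loss ≈ 24.4 W

Area A = 13.3 cm² = 1.33×10⁻³ m².
Net radiated power P_net = εσA(T⁴ − T₀⁴) = 0.905×5.670×10⁻⁸×1.33×10⁻³×(776.2⁴ − 272.6⁴).
T⁴ − T₀⁴ = 3.62990×10¹¹ − 5.52209×10⁹ = 3.57468×10¹¹ K⁴, so P_net = 24.4 W.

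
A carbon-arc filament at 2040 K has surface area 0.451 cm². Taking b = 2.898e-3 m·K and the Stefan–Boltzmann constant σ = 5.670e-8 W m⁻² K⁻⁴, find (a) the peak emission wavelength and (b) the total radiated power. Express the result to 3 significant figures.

(a) λ_max = b/T = 2.898×10⁻³/2040 = 1.421×10⁻⁶ m = 1.42 μm.
Area A = 0.451 cm² = 4.51×10⁻⁵ m².
(b) P = σAT⁴ = 5.670×10⁻⁸×4.51×10⁻⁵×(2040)⁴ = 44.3 W.

λ_max ≈ 1.42 μm; P ≈ 44.3 W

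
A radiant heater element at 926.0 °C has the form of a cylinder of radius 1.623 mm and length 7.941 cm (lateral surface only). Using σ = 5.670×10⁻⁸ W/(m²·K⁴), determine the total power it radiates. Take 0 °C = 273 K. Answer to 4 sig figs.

T = 926.0 °C + 273 = 1199.0 K.
Lateral area A = 2πrL = 2π×1.623×10⁻³×0.07941 = 8.09792×10⁻⁴ m².
P = σAT⁴ = 5.670×10⁻⁸ × 8.09792×10⁻⁴ × (1199.0)⁴ = 94.89 W.

P ≈ 94.89 W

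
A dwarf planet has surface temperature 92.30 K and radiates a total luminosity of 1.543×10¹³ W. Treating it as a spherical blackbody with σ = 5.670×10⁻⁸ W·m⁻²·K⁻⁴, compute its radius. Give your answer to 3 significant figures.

L = 4πR²σT⁴ ⇒ R = √(L/(4πσT⁴)).
σT⁴ = 4.11519 W/m², so R = √(1.543×10¹³/(4π×4.11519)) = 5.46×10⁵ m.

R ≈ 5.46×10⁵ m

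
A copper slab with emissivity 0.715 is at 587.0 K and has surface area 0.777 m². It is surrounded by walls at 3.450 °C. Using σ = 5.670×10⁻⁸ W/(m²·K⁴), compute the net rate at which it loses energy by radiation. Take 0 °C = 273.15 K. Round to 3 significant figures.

Surroundings: T = 3.450 °C + 273.15 = 276.600 K.
Area A = 0.777 m².
Net radiated power P_net = εσA(T⁴ − T₀⁴) = 0.715×5.670×10⁻⁸×0.777×(587.0⁴ − 276.600⁴).
T⁴ − T₀⁴ = 1.18728×10¹¹ − 5.85341×10⁹ = 1.12875×10¹¹ K⁴, so P_net = 3.56×10³ W.

Net loss ≈ 3.56×10³ W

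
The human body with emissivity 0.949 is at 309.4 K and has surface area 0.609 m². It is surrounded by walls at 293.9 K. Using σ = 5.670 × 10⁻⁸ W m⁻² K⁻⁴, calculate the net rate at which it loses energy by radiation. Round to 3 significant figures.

Net loss ≈ 55.8 W

Area A = 0.609 m².
Net radiated power P_net = εσA(T⁴ − T₀⁴) = 0.949×5.670×10⁻⁸×0.609×(309.4⁴ − 293.9⁴).
T⁴ − T₀⁴ = 9.16392×10⁹ − 7.46102×10⁹ = 1.70290×10⁹ K⁴, so P_net = 55.8 W.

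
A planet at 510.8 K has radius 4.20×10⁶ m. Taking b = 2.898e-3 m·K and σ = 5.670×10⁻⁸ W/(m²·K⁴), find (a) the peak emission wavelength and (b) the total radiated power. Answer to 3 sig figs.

(a) λ_max = b/T = 2.898×10⁻³/510.8 = 5.673×10⁻⁶ m = 5.67 μm.
Surface area A = 4πR² = 4π(4.20×10⁶ m)² = 2.21671×10¹⁴ m².
(b) P = σAT⁴ = 5.670×10⁻⁸×2.21671×10¹⁴×(510.8)⁴ = 8.56×10¹⁷ W.

λ_max ≈ 5.67 μm; P ≈ 8.56×10¹⁷ W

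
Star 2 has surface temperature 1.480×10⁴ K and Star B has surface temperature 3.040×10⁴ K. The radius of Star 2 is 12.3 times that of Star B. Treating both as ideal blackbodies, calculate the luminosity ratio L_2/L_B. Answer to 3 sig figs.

L ∝ R²T⁴, so L_2/L_B = (R_2/R_B)²(T_2/T_B)⁴ = (12.3)² × (1.480×10⁴/3.040×10⁴)⁴ = 151.29 × 0.0561762 = 8.50.

L_2/L_B ≈ 8.50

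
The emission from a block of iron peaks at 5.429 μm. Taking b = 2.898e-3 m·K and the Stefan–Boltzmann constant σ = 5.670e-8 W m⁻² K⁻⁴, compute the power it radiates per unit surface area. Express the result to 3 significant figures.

I ≈ 4.60×10³ W/m²

Wien's law: T = b/λ_max = 2.898×10⁻³/5.429×10⁻⁶ = 533.800 K.
Then I = σT⁴ = 5.670×10⁻⁸×(533.800)⁴ = 4.60×10³ W/m².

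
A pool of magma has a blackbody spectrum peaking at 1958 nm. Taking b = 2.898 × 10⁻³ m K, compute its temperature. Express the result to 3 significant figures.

T ≈ 1.48×10³ K

Wien's law gives T = b/λ_max = (2.898×10⁻³ m·K)/(1.958×10⁻⁶ m) = 1.48×10³ K.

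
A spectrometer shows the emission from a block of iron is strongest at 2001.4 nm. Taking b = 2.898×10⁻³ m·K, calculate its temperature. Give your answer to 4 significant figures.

Wien's law gives T = b/λ_max = (2.898×10⁻³ m·K)/(2.0014×10⁻⁶ m) = 1448 K.

T ≈ 1448 K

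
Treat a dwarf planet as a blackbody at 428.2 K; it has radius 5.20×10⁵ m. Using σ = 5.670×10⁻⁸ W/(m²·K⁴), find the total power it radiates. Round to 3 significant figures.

P ≈ 6.48×10¹⁵ W

Surface area A = 4πR² = 4π(5.20×10⁵ m)² = 3.39795×10¹² m².
P = σAT⁴ = 5.670×10⁻⁸ × 3.39795×10¹² × (428.2)⁴ = 6.48×10¹⁵ W.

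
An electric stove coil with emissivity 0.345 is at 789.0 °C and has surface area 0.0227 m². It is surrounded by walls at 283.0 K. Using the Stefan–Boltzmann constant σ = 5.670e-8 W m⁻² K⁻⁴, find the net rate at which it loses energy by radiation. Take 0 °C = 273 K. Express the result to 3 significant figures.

T = 789.0 °C + 273 = 1062.0 K.
Area A = 0.0227 m².
Net radiated power P_net = εσA(T⁴ − T₀⁴) = 0.345×5.670×10⁻⁸×0.0227×(1062.0⁴ − 283.0⁴).
T⁴ − T₀⁴ = 1.27203×10¹² − 6.41425×10⁹ = 1.26562×10¹² K⁴, so P_net = 562 W.

Net loss ≈ 562 W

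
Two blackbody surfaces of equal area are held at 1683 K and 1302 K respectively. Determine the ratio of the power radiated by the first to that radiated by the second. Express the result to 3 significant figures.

With equal areas, P₁/P₂ = (T₁/T₂)⁴ = (1683/1302)⁴ = 2.79.

P₁/P₂ ≈ 2.79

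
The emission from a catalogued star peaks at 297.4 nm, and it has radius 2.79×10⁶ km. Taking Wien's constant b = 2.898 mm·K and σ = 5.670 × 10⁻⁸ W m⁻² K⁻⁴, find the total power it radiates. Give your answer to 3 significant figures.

Wien's law: T = b/λ_max = 2.898×10⁻³/2.974×10⁻⁷ = 9744.45 K.
Surface area A = 4πR² = 4π(2.79×10⁹ m)² = 9.78179×10¹⁹ m².
Then P = σAT⁴ = 5.670×10⁻⁸×9.78179×10¹⁹×(9744.45)⁴ = 5.00×10²⁸ W.

P ≈ 5.00×10²⁸ W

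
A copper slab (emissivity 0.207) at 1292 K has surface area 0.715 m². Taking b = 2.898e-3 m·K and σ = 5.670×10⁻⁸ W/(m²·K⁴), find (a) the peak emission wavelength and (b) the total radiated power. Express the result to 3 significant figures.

(a) λ_max = b/T = 2.898×10⁻³/1292 = 2.243×10⁻⁶ m = 2.24 μm.
Area A = 0.715 m².
(b) P = εσAT⁴ = 0.207×5.670×10⁻⁸×0.715×(1292)⁴ = 2.34×10⁴ W.

λ_max ≈ 2.24 μm; P ≈ 2.34×10⁴ W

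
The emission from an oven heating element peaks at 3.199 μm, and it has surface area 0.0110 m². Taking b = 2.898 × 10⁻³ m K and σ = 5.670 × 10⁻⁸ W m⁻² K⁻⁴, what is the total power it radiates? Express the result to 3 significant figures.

Wien's law: T = b/λ_max = 2.898×10⁻³/3.199×10⁻⁶ = 905.908 K.
Area A = 0.0110 m².
Then P = σAT⁴ = 5.670×10⁻⁸×0.0110×(905.908)⁴ = 420 W.

P ≈ 420 W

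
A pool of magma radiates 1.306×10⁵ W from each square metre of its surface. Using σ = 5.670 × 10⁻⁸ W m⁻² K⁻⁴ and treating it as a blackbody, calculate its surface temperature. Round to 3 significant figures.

I = σT⁴, so T = (I/σ)^(1/4) = (1.306×10⁵/(5.670×10⁻⁸))^(1/4) = 1.23×10³ K.

T ≈ 1.23×10³ K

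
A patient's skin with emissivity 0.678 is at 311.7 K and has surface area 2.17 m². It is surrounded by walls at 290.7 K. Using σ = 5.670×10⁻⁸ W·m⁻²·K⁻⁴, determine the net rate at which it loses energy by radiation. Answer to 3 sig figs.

Net loss ≈ 192 W

Area A = 2.17 m².
Net radiated power P_net = εσA(T⁴ − T₀⁴) = 0.678×5.670×10⁻⁸×2.17×(311.7⁴ − 290.7⁴).
T⁴ − T₀⁴ = 9.43946×10⁹ − 7.14135×10⁹ = 2.29811×10⁹ K⁴, so P_net = 192 W.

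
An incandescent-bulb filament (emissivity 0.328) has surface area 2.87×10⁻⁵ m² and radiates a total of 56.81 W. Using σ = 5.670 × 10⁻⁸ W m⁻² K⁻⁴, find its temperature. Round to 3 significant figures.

T ≈ 3.21×10³ K

Area A = 2.87×10⁻⁵ m².
P = εσAT⁴ ⇒ T = (P/(εσA))^(1/4) = (56.81/(0.328×5.670×10⁻⁸×2.87×10⁻⁵))^(1/4) = 3.21×10³ K.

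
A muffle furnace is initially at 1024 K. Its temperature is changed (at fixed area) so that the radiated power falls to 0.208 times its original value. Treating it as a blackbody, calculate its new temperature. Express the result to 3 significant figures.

T₂ ≈ 692 K

P ∝ T⁴, so T₂/T₁ = (P₂/P₁)^(1/4) = (0.208)^(1/4) = 0.675330.
T₂ = 1024 × 0.675330 = 692 K.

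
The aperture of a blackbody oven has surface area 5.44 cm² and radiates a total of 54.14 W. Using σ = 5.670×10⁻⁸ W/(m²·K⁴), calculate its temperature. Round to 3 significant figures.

Area A = 5.44 cm² = 5.44×10⁻⁴ m².
P = σAT⁴ ⇒ T = (P/(σA))^(1/4) = (54.14/(5.670×10⁻⁸×5.44×10⁻⁴))^(1/4) = 1.15×10³ K.

T ≈ 1.15×10³ K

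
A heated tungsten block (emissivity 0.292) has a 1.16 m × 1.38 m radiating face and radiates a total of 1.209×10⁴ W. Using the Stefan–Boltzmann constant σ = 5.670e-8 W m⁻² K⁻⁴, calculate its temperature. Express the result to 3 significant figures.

T ≈ 822 K

Area A = 1.16 × 1.38 = 1.6008 m².
P = εσAT⁴ ⇒ T = (P/(εσA))^(1/4) = (1.209×10⁴/(0.292×5.670×10⁻⁸×1.6008))^(1/4) = 822 K.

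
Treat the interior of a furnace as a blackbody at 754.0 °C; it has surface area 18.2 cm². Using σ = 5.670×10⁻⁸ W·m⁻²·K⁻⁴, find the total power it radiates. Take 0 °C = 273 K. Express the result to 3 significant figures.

T = 754.0 °C + 273 = 1027.0 K.
Area A = 18.2 cm² = 1.82×10⁻³ m².
P = σAT⁴ = 5.670×10⁻⁸ × 1.82×10⁻³ × (1027.0)⁴ = 115 W.

P ≈ 115 W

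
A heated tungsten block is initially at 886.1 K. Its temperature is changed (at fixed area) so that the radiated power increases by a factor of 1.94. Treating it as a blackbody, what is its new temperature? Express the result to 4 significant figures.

P ∝ T⁴, so T₂/T₁ = (P₂/P₁)^(1/4) = (1.94)^(1/4) = 1.18019.
T₂ = 886.1 × 1.18019 = 1046 K.

T₂ ≈ 1046 K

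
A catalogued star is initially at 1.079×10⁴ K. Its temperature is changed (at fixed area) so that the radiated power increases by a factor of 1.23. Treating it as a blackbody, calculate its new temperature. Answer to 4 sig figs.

T₂ ≈ 1.136×10⁴ K

P ∝ T⁴, so T₂/T₁ = (P₂/P₁)^(1/4) = (1.23)^(1/4) = 1.05312.
T₂ = 1.079×10⁴ × 1.05312 = 1.136×10⁴ K.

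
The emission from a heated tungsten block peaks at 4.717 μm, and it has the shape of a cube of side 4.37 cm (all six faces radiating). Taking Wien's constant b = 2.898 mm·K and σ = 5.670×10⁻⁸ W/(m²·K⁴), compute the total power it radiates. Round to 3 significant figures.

P ≈ 92.6 W

Wien's law: T = b/λ_max = 2.898×10⁻³/4.717×10⁻⁶ = 614.374 K.
Area A = 6s² = 6×(0.0437 m)² = 0.0114581 m².
Then P = σAT⁴ = 5.670×10⁻⁸×0.0114581×(614.374)⁴ = 92.6 W.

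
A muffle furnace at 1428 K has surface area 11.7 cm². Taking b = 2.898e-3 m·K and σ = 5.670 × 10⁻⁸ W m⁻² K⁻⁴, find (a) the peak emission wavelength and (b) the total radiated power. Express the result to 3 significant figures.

(a) λ_max = b/T = 2.898×10⁻³/1428 = 2.029×10⁻⁶ m = 2.03 μm.
Area A = 11.7 cm² = 1.17×10⁻³ m².
(b) P = σAT⁴ = 5.670×10⁻⁸×1.17×10⁻³×(1428)⁴ = 276 W.

λ_max ≈ 2.03 μm; P ≈ 276 W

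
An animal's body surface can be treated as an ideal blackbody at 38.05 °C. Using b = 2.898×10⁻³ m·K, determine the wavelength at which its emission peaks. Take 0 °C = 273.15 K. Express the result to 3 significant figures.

T = 38.05 °C + 273.15 = 311.20 K.
Wien's displacement law: λ_max = b/T = (2.898×10⁻³ m·K)/(311.20 K) = 9.312×10⁻⁶ m.
That is 9.31 μm, in the infrared range.

λ_max ≈ 9.31 μm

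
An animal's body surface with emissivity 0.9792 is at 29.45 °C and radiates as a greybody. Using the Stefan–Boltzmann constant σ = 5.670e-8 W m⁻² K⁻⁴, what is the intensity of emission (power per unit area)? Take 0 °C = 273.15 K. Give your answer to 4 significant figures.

T = 29.45 °C + 273.15 = 302.60 K.
Stefan–Boltzmann: I = εσT⁴ = 0.9792 × 5.670×10⁻⁸ × (302.60)⁴ = 465.5 W/m².

I ≈ 465.5 W/m²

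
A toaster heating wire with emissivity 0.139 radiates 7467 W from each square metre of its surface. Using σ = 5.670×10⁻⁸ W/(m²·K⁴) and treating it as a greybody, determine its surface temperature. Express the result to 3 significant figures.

T ≈ 987 K

I = εσT⁴, so T = (I/εσ)^(1/4) = (7467/(0.139×5.670×10⁻⁸))^(1/4) = 987 K.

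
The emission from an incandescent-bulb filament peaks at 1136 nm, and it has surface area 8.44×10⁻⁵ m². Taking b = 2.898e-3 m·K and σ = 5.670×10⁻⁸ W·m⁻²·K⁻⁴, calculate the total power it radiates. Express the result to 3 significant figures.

P ≈ 203 W

Wien's law: T = b/λ_max = 2.898×10⁻³/1.136×10⁻⁶ = 2551.06 K.
Area A = 8.44×10⁻⁵ m².
Then P = σAT⁴ = 5.670×10⁻⁸×8.44×10⁻⁵×(2551.06)⁴ = 203 W.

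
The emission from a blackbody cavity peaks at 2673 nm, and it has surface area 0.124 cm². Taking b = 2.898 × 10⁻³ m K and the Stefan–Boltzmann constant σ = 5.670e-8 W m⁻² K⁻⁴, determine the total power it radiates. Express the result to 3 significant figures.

Wien's law: T = b/λ_max = 2.898×10⁻³/2.673×10⁻⁶ = 1084.18 K.
Area A = 0.124 cm² = 1.24×10⁻⁵ m².
Then P = σAT⁴ = 5.670×10⁻⁸×1.24×10⁻⁵×(1084.18)⁴ = 0.971 W.

P ≈ 0.971 W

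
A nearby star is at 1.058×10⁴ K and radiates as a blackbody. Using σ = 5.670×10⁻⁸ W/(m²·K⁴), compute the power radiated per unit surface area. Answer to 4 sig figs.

I ≈ 7.104×10⁸ W/m²

Stefan–Boltzmann: I = σT⁴ = 5.670×10⁻⁸ × (1.058×10⁴)⁴ = 7.104×10⁸ W/m².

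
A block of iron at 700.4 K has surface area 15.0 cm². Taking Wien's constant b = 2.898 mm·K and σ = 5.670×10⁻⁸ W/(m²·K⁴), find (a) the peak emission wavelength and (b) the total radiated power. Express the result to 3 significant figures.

(a) λ_max = b/T = 2.898×10⁻³/700.4 = 4.138×10⁻⁶ m = 4.14 μm.
Area A = 15.0 cm² = 1.50×10⁻³ m².
(b) P = σAT⁴ = 5.670×10⁻⁸×1.50×10⁻³×(700.4)⁴ = 20.5 W.

λ_max ≈ 4.14 μm; P ≈ 20.5 W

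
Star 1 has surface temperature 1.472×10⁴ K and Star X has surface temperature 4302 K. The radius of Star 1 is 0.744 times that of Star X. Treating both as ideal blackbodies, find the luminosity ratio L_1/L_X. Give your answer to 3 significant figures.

L_1/L_X ≈ 75.9

L ∝ R²T⁴, so L_1/L_X = (R_1/R_X)²(T_1/T_X)⁴ = (0.744)² × (1.472×10⁴/4302)⁴ = 0.553536 × 137.072 = 75.9.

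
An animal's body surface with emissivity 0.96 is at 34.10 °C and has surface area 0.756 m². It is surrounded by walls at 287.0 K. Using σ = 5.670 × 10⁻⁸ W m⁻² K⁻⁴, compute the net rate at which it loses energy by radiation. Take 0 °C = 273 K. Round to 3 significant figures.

Net loss ≈ 86.8 W

T = 34.10 °C + 273 = 307.10 K.
Area A = 0.756 m².
Net radiated power P_net = εσA(T⁴ − T₀⁴) = 0.96×5.670×10⁻⁸×0.756×(307.10⁴ − 287.0⁴).
T⁴ − T₀⁴ = 8.89445×10⁹ − 6.78465×10⁹ = 2.10980×10⁹ K⁴, so P_net = 86.8 W.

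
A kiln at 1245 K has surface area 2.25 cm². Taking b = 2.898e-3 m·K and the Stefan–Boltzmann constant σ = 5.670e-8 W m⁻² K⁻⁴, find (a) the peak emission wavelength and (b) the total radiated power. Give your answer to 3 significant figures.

λ_max ≈ 2.33×10³ nm; P ≈ 30.7 W

(a) λ_max = b/T = 2.898×10⁻³/1245 = 2.328×10⁻⁶ m = 2.33×10³ nm.
Area A = 2.25 cm² = 2.25×10⁻⁴ m².
(b) P = σAT⁴ = 5.670×10⁻⁸×2.25×10⁻⁴×(1245)⁴ = 30.7 W.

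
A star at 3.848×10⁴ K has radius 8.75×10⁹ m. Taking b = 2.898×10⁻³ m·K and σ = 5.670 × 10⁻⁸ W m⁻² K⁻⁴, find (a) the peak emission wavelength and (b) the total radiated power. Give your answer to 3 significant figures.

λ_max ≈ 75.3 nm; P ≈ 1.20×10³² W

(a) λ_max = b/T = 2.898×10⁻³/3.848×10⁴ = 7.531×10⁻⁸ m = 75.3 nm.
Surface area A = 4πR² = 4π(8.75×10⁹ m)² = 9.62113×10²⁰ m².
(b) P = σAT⁴ = 5.670×10⁻⁸×9.62113×10²⁰×(3.848×10⁴)⁴ = 1.20×10³² W.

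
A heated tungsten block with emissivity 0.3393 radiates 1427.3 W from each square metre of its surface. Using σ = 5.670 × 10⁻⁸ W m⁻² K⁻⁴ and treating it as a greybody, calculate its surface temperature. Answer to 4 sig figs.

T ≈ 521.9 K

I = εσT⁴, so T = (I/εσ)^(1/4) = (1427.3/(0.3393×5.670×10⁻⁸))^(1/4) = 521.9 K.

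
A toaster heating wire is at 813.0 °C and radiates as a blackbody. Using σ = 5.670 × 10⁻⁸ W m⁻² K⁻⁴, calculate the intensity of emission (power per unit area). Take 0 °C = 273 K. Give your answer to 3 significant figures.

T = 813.0 °C + 273 = 1086.0 K.
Stefan–Boltzmann: I = σT⁴ = 5.670×10⁻⁸ × (1086.0)⁴ = 7.89×10⁴ W/m².

I ≈ 7.89×10⁴ W/m²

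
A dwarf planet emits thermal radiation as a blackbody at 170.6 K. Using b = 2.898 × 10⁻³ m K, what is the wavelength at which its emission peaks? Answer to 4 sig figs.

λ_max ≈ 16.99 μm

Wien's displacement law: λ_max = b/T = (2.898×10⁻³ m·K)/(170.6 K) = 1.6987×10⁻⁵ m.
That is 16.99 μm, in the infrared range.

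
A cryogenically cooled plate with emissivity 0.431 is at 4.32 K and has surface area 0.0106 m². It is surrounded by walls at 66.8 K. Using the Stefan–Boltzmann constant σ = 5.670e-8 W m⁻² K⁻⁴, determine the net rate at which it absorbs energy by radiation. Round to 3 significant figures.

Area A = 0.0106 m².
Net radiated power P_net = εσA(T⁴ − T₀⁴) = 0.431×5.670×10⁻⁸×0.0106×(4.32⁴ − 66.8⁴).
T⁴ − T₀⁴ = 348.285 − 1.99116×10⁷ = -1.99113×10⁷ K⁴, so P_net = -5.16×10⁻³ W — negative, meaning a net gain of 5.16×10⁻³ W.

Net gain ≈ 5.16×10⁻³ W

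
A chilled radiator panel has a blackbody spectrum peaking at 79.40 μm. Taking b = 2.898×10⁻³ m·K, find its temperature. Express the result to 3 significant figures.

Wien's law gives T = b/λ_max = (2.898×10⁻³ m·K)/(7.940×10⁻⁵ m) = 36.5 K.

T ≈ 36.5 K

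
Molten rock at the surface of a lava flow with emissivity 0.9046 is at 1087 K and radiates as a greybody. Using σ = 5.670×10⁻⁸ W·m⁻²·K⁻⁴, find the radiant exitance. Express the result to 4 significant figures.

Stefan–Boltzmann: I = εσT⁴ = 0.9046 × 5.670×10⁻⁸ × (1087)⁴ = 7.161×10⁴ W/m².

I ≈ 7.161×10⁴ W/m²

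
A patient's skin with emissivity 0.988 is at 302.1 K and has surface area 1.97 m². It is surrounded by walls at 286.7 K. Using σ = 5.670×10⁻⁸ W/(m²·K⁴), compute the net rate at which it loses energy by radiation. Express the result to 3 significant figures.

Area A = 1.97 m².
Net radiated power P_net = εσA(T⁴ − T₀⁴) = 0.988×5.670×10⁻⁸×1.97×(302.1⁴ − 286.7⁴).
T⁴ − T₀⁴ = 8.32919×10⁹ − 6.75633×10⁹ = 1.57286×10⁹ K⁴, so P_net = 174 W.

Net loss ≈ 174 W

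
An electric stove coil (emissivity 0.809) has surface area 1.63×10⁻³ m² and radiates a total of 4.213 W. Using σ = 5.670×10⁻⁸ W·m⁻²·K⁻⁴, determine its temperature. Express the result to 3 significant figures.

T ≈ 487 K

Area A = 1.63×10⁻³ m².
P = εσAT⁴ ⇒ T = (P/(εσA))^(1/4) = (4.213/(0.809×5.670×10⁻⁸×1.63×10⁻³))^(1/4) = 487 K.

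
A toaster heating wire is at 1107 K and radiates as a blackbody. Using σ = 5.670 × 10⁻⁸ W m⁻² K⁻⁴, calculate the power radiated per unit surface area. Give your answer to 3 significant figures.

Stefan–Boltzmann: I = σT⁴ = 5.670×10⁻⁸ × (1107)⁴ = 8.51×10⁴ W/m².

I ≈ 8.51×10⁴ W/m²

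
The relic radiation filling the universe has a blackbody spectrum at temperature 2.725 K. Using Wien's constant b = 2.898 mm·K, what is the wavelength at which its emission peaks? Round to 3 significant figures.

λ_max ≈ 1.06 mm

Wien's displacement law: λ_max = b/T = (2.898×10⁻³ m·K)/(2.725 K) = 1.063×10⁻³ m.
That is 1.06 mm, in the microwave range.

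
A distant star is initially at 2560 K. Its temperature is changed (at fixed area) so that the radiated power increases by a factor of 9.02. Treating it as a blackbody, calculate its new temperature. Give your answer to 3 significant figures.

T₂ ≈ 4.44×10³ K

P ∝ T⁴, so T₂/T₁ = (P₂/P₁)^(1/4) = (9.02)^(1/4) = 1.73301.
T₂ = 2560 × 1.73301 = 4.44×10³ K.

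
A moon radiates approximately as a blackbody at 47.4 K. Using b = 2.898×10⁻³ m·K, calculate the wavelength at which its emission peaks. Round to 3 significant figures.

Wien's displacement law: λ_max = b/T = (2.898×10⁻³ m·K)/(47.4 K) = 6.114×10⁻⁵ m.
That is 61.1 μm, in the infrared range.

λ_max ≈ 61.1 μm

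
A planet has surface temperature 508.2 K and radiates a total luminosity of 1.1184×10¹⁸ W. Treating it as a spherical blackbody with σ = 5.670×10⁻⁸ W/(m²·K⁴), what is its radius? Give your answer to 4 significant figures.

R ≈ 4.851×10⁶ m

L = 4πR²σT⁴ ⇒ R = √(L/(4πσT⁴)).
σT⁴ = 3782.00 W/m², so R = √(1.1184×10¹⁸/(4π×3782.00)) = 4.851×10⁶ m.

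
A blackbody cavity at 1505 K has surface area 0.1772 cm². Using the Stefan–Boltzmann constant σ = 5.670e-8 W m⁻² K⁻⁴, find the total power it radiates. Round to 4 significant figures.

Area A = 0.1772 cm² = 1.772×10⁻⁵ m².
P = σAT⁴ = 5.670×10⁻⁸ × 1.772×10⁻⁵ × (1505)⁴ = 5.155 W.

P ≈ 5.155 W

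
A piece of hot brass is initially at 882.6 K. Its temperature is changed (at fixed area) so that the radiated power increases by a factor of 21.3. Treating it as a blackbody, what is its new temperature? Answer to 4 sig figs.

P ∝ T⁴, so T₂/T₁ = (P₂/P₁)^(1/4) = (21.3)^(1/4) = 2.14830.
T₂ = 882.6 × 2.14830 = 1896 K.

T₂ ≈ 1896 K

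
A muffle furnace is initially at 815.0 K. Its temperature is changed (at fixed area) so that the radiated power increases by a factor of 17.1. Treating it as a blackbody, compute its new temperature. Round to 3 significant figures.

T₂ ≈ 1.66×10³ K

P ∝ T⁴, so T₂/T₁ = (P₂/P₁)^(1/4) = (17.1)^(1/4) = 2.03352.
T₂ = 815.0 × 2.03352 = 1.66×10³ K.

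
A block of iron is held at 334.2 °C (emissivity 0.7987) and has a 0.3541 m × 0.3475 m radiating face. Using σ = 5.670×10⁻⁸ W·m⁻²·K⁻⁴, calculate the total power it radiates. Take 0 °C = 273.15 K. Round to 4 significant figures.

P ≈ 758.2 W

T = 334.2 °C + 273.15 = 607.35 K.
Area A = 0.3541 × 0.3475 = 0.12305 m².
P = εσAT⁴ = 0.7987 × 5.670×10⁻⁸ × 0.12305 × (607.35)⁴ = 758.2 W.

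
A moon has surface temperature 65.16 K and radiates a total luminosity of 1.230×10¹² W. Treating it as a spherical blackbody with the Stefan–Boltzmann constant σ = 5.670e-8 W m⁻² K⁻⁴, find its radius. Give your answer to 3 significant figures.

L = 4πR²σT⁴ ⇒ R = √(L/(4πσT⁴)).
σT⁴ = 1.02213 W/m², so R = √(1.230×10¹²/(4π×1.02213)) = 3.09×10⁵ m.

R ≈ 3.09×10⁵ m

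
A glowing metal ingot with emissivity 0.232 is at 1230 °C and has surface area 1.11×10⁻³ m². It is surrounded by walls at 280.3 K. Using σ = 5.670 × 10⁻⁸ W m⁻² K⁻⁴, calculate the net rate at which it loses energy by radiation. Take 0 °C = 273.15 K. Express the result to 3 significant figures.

Net loss ≈ 74.5 W

T = 1230 °C + 273.15 = 1503.15 K.
Area A = 1.11×10⁻³ m².
Net radiated power P_net = εσA(T⁴ − T₀⁴) = 0.232×5.670×10⁻⁸×1.11×10⁻³×(1503.15⁴ − 280.3⁴).
T⁴ − T₀⁴ = 5.10516×10¹² − 6.17294×10⁹ = 5.09899×10¹² K⁴, so P_net = 74.5 W.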